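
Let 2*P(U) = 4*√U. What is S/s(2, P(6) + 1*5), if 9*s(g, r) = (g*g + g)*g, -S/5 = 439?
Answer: -6585/4 ≈ -1646.3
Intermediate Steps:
P(U) = 2*√U (P(U) = (4*√U)/2 = 2*√U)
S = -2195 (S = -5*439 = -2195)
s(g, r) = g*(g + g²)/9 (s(g, r) = ((g*g + g)*g)/9 = ((g² + g)*g)/9 = ((g + g²)*g)/9 = (g*(g + g²))/9 = g*(g + g²)/9)
S/s(2, P(6) + 1*5) = -2195*9/(4*(1 + 2)) = -2195/((⅑)*4*3) = -2195/4/3 = -2195*¾ = -6585/4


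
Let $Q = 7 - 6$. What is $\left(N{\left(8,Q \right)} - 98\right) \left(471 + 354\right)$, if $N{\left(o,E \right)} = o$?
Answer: $-74250$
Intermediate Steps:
$Q = 1$ ($Q = 7 - 6 = 1$)
$\left(N{\left(8,Q \right)} - 98\right) \left(471 + 354\right) = \left(8 - 98\right) \left(471 + 354\right) = \left(-90\right) 825 = -74250$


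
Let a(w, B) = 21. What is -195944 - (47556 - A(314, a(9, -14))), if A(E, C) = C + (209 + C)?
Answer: -243249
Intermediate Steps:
A(E, C) = 209 + 2*C
-195944 - (47556 - A(314, a(9, -14))) = -195944 - (47556 - (209 + 2*21)) = -195944 - (47556 - (209 + 42)) = -195944 - (47556 - 1*251) = -195944 - (47556 - 251) = -195944 - 1*47305 = -195944 - 47305 = -243249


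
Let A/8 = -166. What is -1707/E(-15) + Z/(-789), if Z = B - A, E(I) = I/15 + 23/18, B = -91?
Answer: -24248999/3945 ≈ -6146.8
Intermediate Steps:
A = -1328 (A = 8*(-166) = -1328)
E(I) = 23/18 + I/15 (E(I) = I*(1/15) + 23*(1/18) = I/15 + 23/18 = 23/18 + I/15)
Z = 1237 (Z = -91 - 1*(-1328) = -91 + 1328 = 1237)
-1707/E(-15) + Z/(-789) = -1707/(23/18 + (1/15)*(-15)) + 1237/(-789) = -1707/(23/18 - 1) + 1237*(-1/789) = -1707/5/18 - 1237/789 = -1707*18/5 - 1237/789 = -30726/5 - 1237/789 = -24248999/3945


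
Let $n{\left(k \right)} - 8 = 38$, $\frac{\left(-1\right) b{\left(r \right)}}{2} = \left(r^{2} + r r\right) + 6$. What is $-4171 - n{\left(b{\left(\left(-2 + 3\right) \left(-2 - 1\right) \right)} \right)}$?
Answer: $-4217$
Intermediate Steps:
$b{\left(r \right)} = -12 - 4 r^{2}$ ($b{\left(r \right)} = - 2 \left(\left(r^{2} + r r\right) + 6\right) = - 2 \left(\left(r^{2} + r^{2}\right) + 6\right) = - 2 \left(2 r^{2} + 6\right) = - 2 \left(6 + 2 r^{2}\right) = -12 - 4 r^{2}$)
$n{\left(k \right)} = 46$ ($n{\left(k \right)} = 8 + 38 = 46$)
$-4171 - n{\left(b{\left(\left(-2 + 3\right) \left(-2 - 1\right) \right)} \right)} = -4171 - 46 = -4217$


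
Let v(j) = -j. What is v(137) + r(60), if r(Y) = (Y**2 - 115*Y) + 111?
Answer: -3326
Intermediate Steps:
r(Y) = 111 + Y**2 - 115*Y
v(137) + r(60) = -1*137 + (111 + 60**2 - 115*60) = -137 + (111 + 3600 - 6900) = -137 - 3189 = -3326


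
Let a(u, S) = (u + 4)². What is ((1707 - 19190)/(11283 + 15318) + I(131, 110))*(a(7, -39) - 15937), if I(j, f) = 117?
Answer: -16315964848/8867 ≈ -1.8401e+6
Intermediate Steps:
a(u, S) = (4 + u)²
((1707 - 19190)/(11283 + 15318) + I(131, 110))*(a(7, -39) - 15937) = ((1707 - 19190)/(11283 + 15318) + 117)*((4 + 7)² - 15937) = (-17483/26601 + 117)*(11² - 15937) = (-17483*1/26601 + 117)*(121 - 15937) = (-17483/26601 + 117)*(-15816) = (3094834/26601)*(-15816) = -16315964848/8867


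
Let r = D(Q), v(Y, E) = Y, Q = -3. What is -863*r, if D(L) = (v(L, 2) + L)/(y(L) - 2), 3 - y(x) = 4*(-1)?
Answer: 5178/5 ≈ 1035.6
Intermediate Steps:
y(x) = 7 (y(x) = 3 - 4*(-1) = 3 - 1*(-4) = 3 + 4 = 7)
D(L) = 2*L/5 (D(L) = (L + L)/(7 - 2) = (2*L)/5 = (2*L)*(1/5) = 2*L/5)
r = -6/5 (r = (2/5)*(-3) = -6/5 ≈ -1.2000)
-863*r = -863*(-6/5) = 5178/5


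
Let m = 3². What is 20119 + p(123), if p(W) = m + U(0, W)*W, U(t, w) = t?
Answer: 20128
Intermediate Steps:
m = 9
p(W) = 9 (p(W) = 9 + 0*W = 9 + 0 = 9)
20119 + p(123) = 20119 + 9 = 20128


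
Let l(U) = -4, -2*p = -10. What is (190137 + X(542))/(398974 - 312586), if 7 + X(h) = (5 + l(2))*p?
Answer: 190135/86388 ≈ 2.2009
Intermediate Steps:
p = 5 (p = -½*(-10) = 5)
X(h) = -2 (X(h) = -7 + (5 - 4)*5 = -7 + 1*5 = -7 + 5 = -2)
(190137 + X(542))/(398974 - 312586) = (190137 - 2)/(398974 - 312586) = 190135/86388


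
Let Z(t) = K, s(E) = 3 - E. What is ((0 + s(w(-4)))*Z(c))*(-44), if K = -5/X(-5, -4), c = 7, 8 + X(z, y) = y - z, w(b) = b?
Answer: -220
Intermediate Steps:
X(z, y) = -8 + y - z (X(z, y) = -8 + (y - z) = -8 + y - z)
K = 5/7 (K = -5/(-8 - 4 - 1*(-5)) = -5/(-8 - 4 + 5) = -5/(-7) = -5*(-⅐) = 5/7 ≈ 0.71429)
Z(t) = 5/7
((0 + s(w(-4)))*Z(c))*(-44) = ((0 + (3 - 1*(-4)))*(5/7))*(-44) = ((0 + (3 + 4))*(5/7))*(-44) = ((0 + 7)*(5/7))*(-44) = (7*(5/7))*(-44) = 5*(-44) = -220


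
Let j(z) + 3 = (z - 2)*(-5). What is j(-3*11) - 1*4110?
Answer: -3938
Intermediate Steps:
j(z) = 7 - 5*z (j(z) = -3 + (z - 2)*(-5) = -3 + (-2 + z)*(-5) = -3 + (10 - 5*z) = 7 - 5*z)
j(-3*11) - 1*4110 = (7 - (-15)*11) - 1*4110 = (7 - 5*(-33)) - 4110 = (7 + 165) - 4110 = 172 - 4110 = -3938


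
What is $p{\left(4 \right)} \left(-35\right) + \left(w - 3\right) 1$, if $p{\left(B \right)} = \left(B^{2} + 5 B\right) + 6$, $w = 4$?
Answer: $-1469$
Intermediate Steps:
$p{\left(B \right)} = 6 + B^{2} + 5 B$
$p{\left(4 \right)} \left(-35\right) + \left(w - 3\right) 1 = \left(6 + 4^{2} + 5 \cdot 4\right) \left(-35\right) + \left(4 - 3\right) 1 = \left(6 + 16 + 20\right) \left(-35\right) + 1 \cdot 1 = 42 \left(-35\right) + 1 = -1470 + 1 = -1469$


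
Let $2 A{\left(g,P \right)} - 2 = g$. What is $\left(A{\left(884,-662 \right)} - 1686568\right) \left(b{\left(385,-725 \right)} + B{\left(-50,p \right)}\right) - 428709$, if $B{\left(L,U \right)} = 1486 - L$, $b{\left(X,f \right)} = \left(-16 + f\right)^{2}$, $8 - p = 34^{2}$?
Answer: $-928409517834$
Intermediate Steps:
$A{\left(g,P \right)} = 1 + \frac{g}{2}$
$p = -1148$ ($p = 8 - 34^{2} = 8 - 1156 = -1148$)
$\left(A{\left(884,-662 \right)} - 1686568\right) \left(b{\left(385,-725 \right)} + B{\left(-50,p \right)}\right) - 428709 = \left(\left(1 + \frac{1}{2} \cdot 884\right) - 1686568\right) \left(\left(-16 - 725\right)^{2} + \left(1486 - -50\right)\right) - 428709 = \left(\left(1 + 442\right) - 1686568\right) \left(\left(-741\right)^{2} + \left(1486 + 50\right)\right) - 428709 = \left(443 - 1686568\right) \left(549081 + 1536\right) - 428709 = \left(-1686125\right) 550617 - 428709 = -928409089125 - 428709 = -928409517834$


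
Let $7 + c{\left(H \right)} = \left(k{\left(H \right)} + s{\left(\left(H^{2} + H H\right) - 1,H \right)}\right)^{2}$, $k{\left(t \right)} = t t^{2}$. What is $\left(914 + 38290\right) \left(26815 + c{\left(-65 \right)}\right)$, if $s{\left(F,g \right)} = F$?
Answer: $2777591238291936$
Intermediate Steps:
$k{\left(t \right)} = t^{3}$
$c{\left(H \right)} = -7 + \left(-1 + H^{3} + 2 H^{2}\right)^{2}$ ($c{\left(H \right)} = -7 + \left(H^{3} - \left(1 - H^{2} - H H\right)\right)^{2} = -7 + \left(H^{3} + \left(\left(H^{2} + H^{2}\right) - 1\right)\right)^{2} = -7 + \left(H^{3} + \left(2 H^{2} - 1\right)\right)^{2} = -7 + \left(H^{3} + \left(-1 + 2 H^{2}\right)\right)^{2} = -7 + \left(-1 + H^{3} + 2 H^{2}\right)^{2}$)
$\left(914 + 38290\right) \left(26815 + c{\left(-65 \right)}\right) = \left(914 + 38290\right) \left(26815 - \left(7 - \left(-1 + \left(-65\right)^{3} + 2 \left(-65\right)^{2}\right)^{2}\right)\right) = 39204 \left(26815 - \left(7 - \left(-1 - 274625 + 2 \cdot 4225\right)^{2}\right)\right) = 39204 \left(26815 - \left(7 - \left(-1 - 274625 + 8450\right)^{2}\right)\right) = 39204 \left(26815 - \left(7 - \left(-266176\right)^{2}\right)\right) = 39204 \left(26815 + \left(-7 + 70849662976\right)\right) = 39204 \left(26815 + 70849662969\right) = 39204 \cdot 70849689784 = 2777591238291936$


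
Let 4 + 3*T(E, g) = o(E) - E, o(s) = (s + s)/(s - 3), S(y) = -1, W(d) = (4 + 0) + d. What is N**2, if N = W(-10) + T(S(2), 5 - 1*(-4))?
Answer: 1681/36 ≈ 46.694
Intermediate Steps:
W(d) = 4 + d
o(s) = 2*s/(-3 + s) (o(s) = (2*s)/(-3 + s) = 2*s/(-3 + s))
T(E, g) = -4/3 - E/3 + 2*E/(3*(-3 + E)) (T(E, g) = -4/3 + (2*E/(-3 + E) - E)/3 = -4/3 + (-E + 2*E/(-3 + E))/3 = -4/3 + (-E/3 + 2*E/(3*(-3 + E))) = -4/3 - E/3 + 2*E/(3*(-3 + E)))
N = -41/6 (N = (4 - 10) + (12 - 1 - 1*(-1)**2)/(3*(-3 - 1)) = -6 + (1/3)*(12 - 1 - 1*1)/(-4) = -6 + (1/3)*(-1/4)*(12 - 1 - 1) = -6 + (1/3)*(-1/4)*10 = -6 - 5/6 = -41/6 ≈ -6.8333)
N**2 = (-41/6)**2 = 1681/36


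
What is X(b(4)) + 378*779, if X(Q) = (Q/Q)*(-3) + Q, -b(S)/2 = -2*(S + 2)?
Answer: 294483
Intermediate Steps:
b(S) = 8 + 4*S (b(S) = -(-4)*(S + 2) = -(-4)*(2 + S) = -2*(-4 - 2*S) = 8 + 4*S)
X(Q) = -3 + Q (X(Q) = 1*(-3) + Q = -3 + Q)
X(b(4)) + 378*779 = (-3 + (8 + 4*4)) + 378*779 = (-3 + (8 + 16)) + 294462 = (-3 + 24) + 294462 = 21 + 294462 = 294483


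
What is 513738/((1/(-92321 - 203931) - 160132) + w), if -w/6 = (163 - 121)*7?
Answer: -50731969992/15987337931 ≈ -3.1733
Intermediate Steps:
w = -1764 (w = -6*(163 - 121)*7 = -252*7 = -6*294 = -1764)
513738/((1/(-92321 - 203931) - 160132) + w) = 513738/((1/(-92321 - 203931) - 160132) - 1764) = 513738/((1/(-296252) - 160132) - 1764) = 513738/((-1/296252 - 160132) - 1764) = 513738/(-47439425265/296252 - 1764) = 513738/(-47962013793/296252) = 513738*(-296252/47962013793) = -50731969992/15987337931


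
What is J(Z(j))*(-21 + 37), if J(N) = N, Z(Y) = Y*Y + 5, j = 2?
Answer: 144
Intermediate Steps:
Z(Y) = 5 + Y² (Z(Y) = Y² + 5 = 5 + Y²)
J(Z(j))*(-21 + 37) = (5 + 2²)*(-21 + 37) = (5 + 4)*16 = 9*16 = 144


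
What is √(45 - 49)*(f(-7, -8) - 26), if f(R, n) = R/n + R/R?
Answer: -193*I/4 ≈ -48.25*I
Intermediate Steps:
f(R, n) = 1 + R/n (f(R, n) = R/n + 1 = 1 + R/n)
√(45 - 49)*(f(-7, -8) - 26) = √(45 - 49)*((-7 - 8)/(-8) - 26) = √(-4)*(-⅛*(-15) - 26) = (2*I)*(15/8 - 26) = (2*I)*(-193/8) = -193*I/4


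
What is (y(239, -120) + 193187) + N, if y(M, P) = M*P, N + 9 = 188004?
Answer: 352502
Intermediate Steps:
N = 187995 (N = -9 + 188004 = 187995)
(y(239, -120) + 193187) + N = (239*(-120) + 193187) + 187995 = (-28680 + 193187) + 187995 = 164507 + 187995 = 352502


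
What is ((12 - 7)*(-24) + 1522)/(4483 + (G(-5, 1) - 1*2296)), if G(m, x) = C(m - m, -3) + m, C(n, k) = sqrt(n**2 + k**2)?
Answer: 1402/2185 ≈ 0.64165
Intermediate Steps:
C(n, k) = sqrt(k**2 + n**2)
G(m, x) = 3 + m (G(m, x) = sqrt((-3)**2 + (m - m)**2) + m = sqrt(9 + 0**2) + m = sqrt(9 + 0) + m = sqrt(9) + m = 3 + m)
((12 - 7)*(-24) + 1522)/(4483 + (G(-5, 1) - 1*2296)) = ((12 - 7)*(-24) + 1522)/(4483 + ((3 - 5) - 1*2296)) = (5*(-24) + 1522)/(4483 + (-2 - 2296)) = (-120 + 1522)/(4483 - 2298) = 1402/2185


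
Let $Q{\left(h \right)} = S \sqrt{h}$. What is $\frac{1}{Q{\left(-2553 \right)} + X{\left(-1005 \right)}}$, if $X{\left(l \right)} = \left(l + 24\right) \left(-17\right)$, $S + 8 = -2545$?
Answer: $\frac{1853}{1879787634} + \frac{851 i \sqrt{2553}}{5639362902} \approx 9.8575 \cdot 10^{-7} + 7.6247 \cdot 10^{-6} i$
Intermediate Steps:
$S = -2553$ ($S = -8 - 2545 = -2553$)
$Q{\left(h \right)} = - 2553 \sqrt{h}$
$X{\left(l \right)} = -408 - 17 l$ ($X{\left(l \right)} = \left(24 + l\right) \left(-17\right) = -408 - 17 l$)
$\frac{1}{Q{\left(-2553 \right)} + X{\left(-1005 \right)}} = \frac{1}{- 2553 \sqrt{-2553} - -16677} = \frac{1}{- 2553 i \sqrt{2553} + \left(-408 + 17085\right)} = \frac{1}{- 2553 i \sqrt{2553} + 16677} = \frac{1}{16677 - 2553 i \sqrt{2553}}$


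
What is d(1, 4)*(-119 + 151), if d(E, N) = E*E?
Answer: 32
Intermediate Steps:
d(E, N) = E²
d(1, 4)*(-119 + 151) = 1²*(-119 + 151) = 1*32 = 32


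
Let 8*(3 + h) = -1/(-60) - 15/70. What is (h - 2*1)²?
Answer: 285035689/11289600 ≈ 25.248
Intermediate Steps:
h = -10163/3360 (h = -3 + (-1/(-60) - 15/70)/8 = -3 + (-1*(-1/60) - 15*1/70)/8 = -3 + (1/60 - 3/14)/8 = -3 + (⅛)*(-83/420) = -3 - 83/3360 = -10163/3360 ≈ -3.0247)
(h - 2*1)² = (-10163/3360 - 2*1)² = (-10163/3360 - 2)² = (-16883/3360)² = 285035689/11289600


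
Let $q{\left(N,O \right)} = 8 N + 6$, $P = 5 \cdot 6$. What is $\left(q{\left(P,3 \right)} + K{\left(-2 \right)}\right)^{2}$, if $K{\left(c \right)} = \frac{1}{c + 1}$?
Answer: $60025$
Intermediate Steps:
$P = 30$
$q{\left(N,O \right)} = 6 + 8 N$
$K{\left(c \right)} = \frac{1}{1 + c}$
$\left(q{\left(P,3 \right)} + K{\left(-2 \right)}\right)^{2} = \left(\left(6 + 8 \cdot 30\right) + \frac{1}{1 - 2}\right)^{2} = \left(\left(6 + 240\right) + \frac{1}{-1}\right)^{2} = \left(246 - 1\right)^{2} = 245^{2} = 60025$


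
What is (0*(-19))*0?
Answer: 0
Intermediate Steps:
(0*(-19))*0 = 0*0 = 0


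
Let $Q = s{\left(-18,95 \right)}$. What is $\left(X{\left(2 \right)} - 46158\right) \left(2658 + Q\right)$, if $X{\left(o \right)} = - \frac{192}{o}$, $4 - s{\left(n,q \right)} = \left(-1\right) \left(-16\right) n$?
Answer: $-136449300$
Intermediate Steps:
$s{\left(n,q \right)} = 4 - 16 n$ ($s{\left(n,q \right)} = 4 - \left(-1\right) \left(-16\right) n = 4 - 16 n$)
$Q = 292$ ($Q = 4 - -288 = 4 + 288 = 292$)
$\left(X{\left(2 \right)} - 46158\right) \left(2658 + Q\right) = \left(- \frac{192}{2} - 46158\right) \left(2658 + 292\right) = \left(\left(-192\right) \frac{1}{2} - 46158\right) 2950 = \left(-96 - 46158\right) 2950 = \left(-46254\right) 2950 = -136449300$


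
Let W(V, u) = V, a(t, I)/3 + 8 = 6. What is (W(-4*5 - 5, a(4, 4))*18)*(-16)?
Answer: 7200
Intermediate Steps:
a(t, I) = -6 (a(t, I) = -24 + 3*6 = -24 + 18 = -6)
(W(-4*5 - 5, a(4, 4))*18)*(-16) = ((-4*5 - 5)*18)*(-16) = ((-20 - 5)*18)*(-16) = -25*18*(-16) = -450*(-16) = 7200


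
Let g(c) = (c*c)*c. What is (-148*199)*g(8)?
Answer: -15079424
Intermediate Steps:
g(c) = c³ (g(c) = c²*c = c³)
(-148*199)*g(8) = -148*199*8³ = -29452*512 = -15079424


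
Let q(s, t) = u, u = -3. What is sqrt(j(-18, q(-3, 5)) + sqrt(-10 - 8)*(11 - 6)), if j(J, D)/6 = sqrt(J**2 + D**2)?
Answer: sqrt(18*sqrt(37) + 15*I*sqrt(2)) ≈ 10.512 + 1.009*I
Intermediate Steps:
q(s, t) = -3
j(J, D) = 6*sqrt(D**2 + J**2) (j(J, D) = 6*sqrt(J**2 + D**2) = 6*sqrt(D**2 + J**2))
sqrt(j(-18, q(-3, 5)) + sqrt(-10 - 8)*(11 - 6)) = sqrt(6*sqrt((-3)**2 + (-18)**2) + sqrt(-10 - 8)*(11 - 6)) = sqrt(6*sqrt(9 + 324) + sqrt(-18)*5) = sqrt(6*sqrt(333) + (3*I*sqrt(2))*5) = sqrt(6*(3*sqrt(37)) + 15*I*sqrt(2)) = sqrt(18*sqrt(37) + 15*I*sqrt(2))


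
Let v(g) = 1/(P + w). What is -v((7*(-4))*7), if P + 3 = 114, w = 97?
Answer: -1/208 ≈ -0.0048077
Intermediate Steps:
P = 111 (P = -3 + 114 = 111)
v(g) = 1/208 (v(g) = 1/(111 + 97) = 1/208)
-v((7*(-4))*7) = -1*1/208 = -1/208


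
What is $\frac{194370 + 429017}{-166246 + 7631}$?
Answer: $- \frac{623387}{158615} \approx -3.9302$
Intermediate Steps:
$\frac{194370 + 429017}{-166246 + 7631} = \frac{623387}{-158615} = 623387 \left(- \frac{1}{158615}\right) = - \frac{623387}{158615}$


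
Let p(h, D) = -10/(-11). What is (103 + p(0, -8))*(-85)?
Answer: -97155/11 ≈ -8832.3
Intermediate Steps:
p(h, D) = 10/11 (p(h, D) = -10*(-1/11) = 10/11)
(103 + p(0, -8))*(-85) = (103 + 10/11)*(-85) = (1143/11)*(-85) = -97155/11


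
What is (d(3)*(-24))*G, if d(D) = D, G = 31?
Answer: -2232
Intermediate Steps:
(d(3)*(-24))*G = (3*(-24))*31 = -72*31 = -2232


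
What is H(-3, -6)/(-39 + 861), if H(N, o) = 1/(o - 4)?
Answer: -1/8220 ≈ -0.00012165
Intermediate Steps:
H(N, o) = 1/(-4 + o)
H(-3, -6)/(-39 + 861) = 1/((-4 - 6)*(-39 + 861)) = 1/(-10*822) = -⅒*1/822 = -1/8220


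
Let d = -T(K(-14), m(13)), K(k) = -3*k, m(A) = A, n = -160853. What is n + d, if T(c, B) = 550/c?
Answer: -3378188/21 ≈ -1.6087e+5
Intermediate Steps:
d = -275/21 (d = -550/((-3*(-14))) = -550/42 = -1*275/21 = -275/21 ≈ -13.095)
n + d = -160853 - 275/21 = -3378188/21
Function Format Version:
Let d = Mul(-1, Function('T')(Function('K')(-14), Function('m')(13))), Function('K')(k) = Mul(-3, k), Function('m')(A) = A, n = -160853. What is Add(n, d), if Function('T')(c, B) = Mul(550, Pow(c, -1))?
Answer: Rational(-3378188, 21) ≈ -1.6087e+5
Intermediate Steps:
d = Rational(-275, 21) (d = Mul(-1, Mul(550, Pow(Mul(-3, -14), -1))) = Mul(-1, Mul(550, Pow(42, -1))) = Mul(-1, Mul(550, Rational(1, 42))) = Mul(-1, Rational(275, 21)) = Rational(-275, 21) ≈ -13.095)
Add(n, d) = Add(-160853, Rational(-275, 21)) = Rational(-3378188, 21)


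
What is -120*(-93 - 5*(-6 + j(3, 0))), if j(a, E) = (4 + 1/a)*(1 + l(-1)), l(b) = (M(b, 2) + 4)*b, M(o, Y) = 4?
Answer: -10640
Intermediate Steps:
l(b) = 8*b (l(b) = (4 + 4)*b = 8*b)
j(a, E) = -28 - 7/a (j(a, E) = (4 + 1/a)*(1 + 8*(-1)) = (4 + 1/a)*(1 - 8) = (4 + 1/a)*(-7) = -28 - 7/a)
-120*(-93 - 5*(-6 + j(3, 0))) = -120*(-93 - 5*(-6 + (-28 - 7/3))) = -120*(-93 - 5*(-6 - 91/3)) = -120*(-93 - 5*(-109/3)) = -120*(-93 + 545/3) = -120*266/3 = -10640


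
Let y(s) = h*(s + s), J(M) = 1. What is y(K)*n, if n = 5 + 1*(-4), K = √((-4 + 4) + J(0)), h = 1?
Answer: 2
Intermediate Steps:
K = 1 (K = √((-4 + 4) + 1) = √(0 + 1) = √1 = 1)
n = 1 (n = 5 - 4 = 1)
y(s) = 2*s (y(s) = 1*(s + s) = 1*(2*s) = 2*s)
y(K)*n = (2*1)*1 = 2*1 = 2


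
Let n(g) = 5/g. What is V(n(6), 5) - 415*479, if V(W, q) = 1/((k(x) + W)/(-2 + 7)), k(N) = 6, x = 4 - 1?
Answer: -8150155/41 ≈ -1.9878e+5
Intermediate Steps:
x = 3
V(W, q) = 1/(6/5 + W/5) (V(W, q) = 1/((6 + W)/(-2 + 7)) = 1/((6 + W)/5) = 1/((6 + W)*(⅕)) = 1/(6/5 + W/5))
V(n(6), 5) - 415*479 = 5/(6 + 5/6) - 415*479 = 5/(6 + 5*(⅙)) - 198785 = 5/(6 + ⅚) - 198785 = 5/(41/6) - 198785 = 5*(6/41) - 198785 = 30/41 - 198785 = -8150155/41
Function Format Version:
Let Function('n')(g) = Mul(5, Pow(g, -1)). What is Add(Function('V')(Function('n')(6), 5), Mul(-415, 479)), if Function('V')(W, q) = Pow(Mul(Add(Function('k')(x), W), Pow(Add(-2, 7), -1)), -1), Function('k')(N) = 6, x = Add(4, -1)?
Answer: Rational(-8150155, 41) ≈ -1.9878e+5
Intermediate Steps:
x = 3
Function('V')(W, q) = Pow(Add(Rational(6, 5), Mul(Rational(1, 5), W)), -1) (Function('V')(W, q) = Pow(Mul(Add(6, W), Pow(Add(-2, 7), -1)), -1) = Pow(Mul(Add(6, W), Pow(5, -1)), -1) = Pow(Mul(Add(6, W), Rational(1, 5)), -1) = Pow(Add(Rational(6, 5), Mul(Rational(1, 5), W)), -1))
Add(Function('V')(Function('n')(6), 5), Mul(-415, 479)) = Add(Mul(5, Pow(Add(6, Mul(5, Pow(6, -1))), -1)), Mul(-415, 479)) = Add(Mul(5, Pow(Add(6, Mul(5, Rational(1, 6))), -1)), -198785) = Add(Mul(5, Pow(Add(6, Rational(5, 6)), -1)), -198785) = Add(Mul(5, Pow(Rational(41, 6), -1)), -198785) = Add(Mul(5, Rational(6, 41)), -198785) = Add(Rational(30, 41), -198785) = Rational(-8150155, 41)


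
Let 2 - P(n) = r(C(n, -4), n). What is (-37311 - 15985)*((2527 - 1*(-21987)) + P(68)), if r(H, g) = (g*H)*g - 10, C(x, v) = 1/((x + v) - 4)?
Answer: -19545455264/15 ≈ -1.3030e+9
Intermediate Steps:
C(x, v) = 1/(-4 + v + x) (C(x, v) = 1/((v + x) - 4) = 1/(-4 + v + x))
r(H, g) = -10 + H*g² (r(H, g) = (H*g)*g - 10 = H*g² - 10 = -10 + H*g²)
P(n) = 12 - n²/(-8 + n) (P(n) = 2 - (-10 + n²/(-4 - 4 + n)) = 2 - (-10 + n²/(-8 + n)) = 2 + (10 - n²/(-8 + n)) = 12 - n²/(-8 + n))
(-37311 - 15985)*((2527 - 1*(-21987)) + P(68)) = (-37311 - 15985)*((2527 - 1*(-21987)) + (-96 - 1*68² + 12*68)/(-8 + 68)) = -53296*((2527 + 21987) + (-96 - 1*4624 + 816)/60) = -53296*(24514 + (-96 - 4624 + 816)/60) = -53296*(24514 + (1/60)*(-3904)) = -53296*(24514 - 976/15) = -53296*366734/15 = -19545455264/15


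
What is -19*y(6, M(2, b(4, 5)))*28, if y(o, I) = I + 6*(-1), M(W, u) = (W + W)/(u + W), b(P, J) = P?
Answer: 8512/3 ≈ 2837.3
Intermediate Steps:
M(W, u) = 2*W/(W + u) (M(W, u) = (2*W)/(W + u) = 2*W/(W + u))
y(o, I) = -6 + I (y(o, I) = I - 6 = -6 + I)
-19*y(6, M(2, b(4, 5)))*28 = -19*(-6 + 2*2/(2 + 4))*28 = -19*(-6 + 2*2/6)*28 = -19*(-6 + 2*2*(1/6))*28 = -19*(-6 + 2/3)*28 = -19*(-16/3)*28 = (304/3)*28 = 8512/3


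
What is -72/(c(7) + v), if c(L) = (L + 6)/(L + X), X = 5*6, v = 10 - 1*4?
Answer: -2664/235 ≈ -11.336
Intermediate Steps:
v = 6 (v = 10 - 4 = 6)
X = 30
c(L) = (6 + L)/(30 + L) (c(L) = (L + 6)/(L + 30) = (6 + L)/(30 + L))
-72/(c(7) + v) = -72/((6 + 7)/(30 + 7) + 6) = -72/(13/37 + 6) = -72/(235/37) = (37/235)*(-72) = -2664/235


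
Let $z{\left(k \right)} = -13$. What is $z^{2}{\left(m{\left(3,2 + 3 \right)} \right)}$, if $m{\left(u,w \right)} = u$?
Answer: $169$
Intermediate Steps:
$z^{2}{\left(m{\left(3,2 + 3 \right)} \right)} = \left(-13\right)^{2} = 169$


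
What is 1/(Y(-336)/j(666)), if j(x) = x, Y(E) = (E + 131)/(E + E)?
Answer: 447552/205 ≈ 2183.2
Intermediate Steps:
Y(E) = (131 + E)/(2*E) (Y(E) = (131 + E)/((2*E)) = (131 + E)*(1/(2*E)) = (131 + E)/(2*E))
1/(Y(-336)/j(666)) = 1/(((½)*(131 - 336)/(-336))/666) = 1/(((½)*(-1/336)*(-205))*(1/666)) = 1/((205/672)*(1/666)) = 1/(205/447552) = 447552/205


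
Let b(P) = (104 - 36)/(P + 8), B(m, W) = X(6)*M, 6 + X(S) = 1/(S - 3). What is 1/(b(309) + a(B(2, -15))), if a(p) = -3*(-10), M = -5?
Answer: 317/9578 ≈ 0.033097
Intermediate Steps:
X(S) = -6 + 1/(-3 + S) (X(S) = -6 + 1/(S - 3) = -6 + 1/(-3 + S))
B(m, W) = 85/3 (B(m, W) = ((19 - 6*6)/(-3 + 6))*(-5) = ((19 - 36)/3)*(-5) = ((⅓)*(-17))*(-5) = -17/3*(-5) = 85/3)
a(p) = 30
b(P) = 68/(8 + P)
1/(b(309) + a(B(2, -15))) = 1/(68/(8 + 309) + 30) = 1/(68/317 + 30) = 1/(9578/317) = 317/9578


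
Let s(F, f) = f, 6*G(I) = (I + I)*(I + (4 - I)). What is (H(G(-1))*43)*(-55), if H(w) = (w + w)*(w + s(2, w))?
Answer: -151360/9 ≈ -16818.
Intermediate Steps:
G(I) = 4*I/3 (G(I) = ((I + I)*(I + (4 - I)))/6 = ((2*I)*4)/6 = (8*I)/6 = 4*I/3)
H(w) = 4*w² (H(w) = (w + w)*(w + w) = (2*w)*(2*w) = 4*w²)
(H(G(-1))*43)*(-55) = ((4*((4/3)*(-1))²)*43)*(-55) = ((4*(-4/3)²)*43)*(-55) = ((4*(16/9))*43)*(-55) = ((64/9)*43)*(-55) = (2752/9)*(-55) = -151360/9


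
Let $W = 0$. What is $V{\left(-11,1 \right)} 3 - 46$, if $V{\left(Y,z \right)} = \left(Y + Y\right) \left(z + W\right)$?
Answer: $-112$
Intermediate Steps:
$V{\left(Y,z \right)} = 2 Y z$ ($V{\left(Y,z \right)} = \left(Y + Y\right) \left(z + 0\right) = 2 Y z$)
$V{\left(-11,1 \right)} 3 - 46 = 2 \left(-11\right) 1 \cdot 3 - 46 = \left(-22\right) 3 - 46 = -66 - 46 = -112$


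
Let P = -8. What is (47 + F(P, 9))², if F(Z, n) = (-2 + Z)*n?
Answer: 1849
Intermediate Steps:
F(Z, n) = n*(-2 + Z)
(47 + F(P, 9))² = (47 + 9*(-2 - 8))² = (47 + 9*(-10))² = (47 - 90)² = (-43)² = 1849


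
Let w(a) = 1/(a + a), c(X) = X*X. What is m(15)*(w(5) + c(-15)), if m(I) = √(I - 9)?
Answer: 2251*√6/10 ≈ 551.38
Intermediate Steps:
c(X) = X²
w(a) = 1/(2*a)
m(I) = √(-9 + I)
m(15)*(w(5) + c(-15)) = √(-9 + 15)*((½)/5 + (-15)²) = √6*((½)*(⅕) + 225) = √6*(⅒ + 225) = √6*(2251/10) = 2251*√6/10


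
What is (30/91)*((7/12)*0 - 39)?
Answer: -90/7 ≈ -12.857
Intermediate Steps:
(30/91)*((7/12)*0 - 39) = (30*(1/91))*((7*(1/12))*0 - 39) = 30*((7/12)*0 - 39)/91 = 30*(0 - 39)/91 = (30/91)*(-39) = -90/7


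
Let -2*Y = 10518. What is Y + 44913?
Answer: 39654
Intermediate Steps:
Y = -5259 (Y = -½*10518 = -5259)
Y + 44913 = -5259 + 44913 = 39654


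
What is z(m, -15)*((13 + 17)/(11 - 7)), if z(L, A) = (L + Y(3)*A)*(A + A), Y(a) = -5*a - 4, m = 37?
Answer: -72450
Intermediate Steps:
Y(a) = -4 - 5*a
z(L, A) = 2*A*(L - 19*A) (z(L, A) = (L + (-4 - 5*3)*A)*(A + A) = (L + (-4 - 15)*A)*(2*A) = (L - 19*A)*(2*A) = 2*A*(L - 19*A))
z(m, -15)*((13 + 17)/(11 - 7)) = (2*(-15)*(37 - 19*(-15)))*((13 + 17)/(11 - 7)) = (2*(-15)*(37 + 285))*(30/4) = (2*(-15)*322)*(30*(¼)) = -9660*15/2 = -72450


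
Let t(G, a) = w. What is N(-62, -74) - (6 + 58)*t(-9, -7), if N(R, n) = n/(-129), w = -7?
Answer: 57866/129 ≈ 448.57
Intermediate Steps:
N(R, n) = -n/129 (N(R, n) = n*(-1/129) = -n/129)
t(G, a) = -7
N(-62, -74) - (6 + 58)*t(-9, -7) = -1/129*(-74) - (6 + 58)*(-7) = 74/129 - 64*(-7) = 74/129 - 1*(-448) = 74/129 + 448 = 57866/129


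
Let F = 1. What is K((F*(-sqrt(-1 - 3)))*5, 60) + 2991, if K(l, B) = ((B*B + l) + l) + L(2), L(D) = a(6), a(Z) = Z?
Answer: 6597 - 20*I ≈ 6597.0 - 20.0*I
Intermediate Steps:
L(D) = 6
K(l, B) = 6 + B**2 + 2*l (K(l, B) = ((B*B + l) + l) + 6 = ((B**2 + l) + l) + 6 = ((l + B**2) + l) + 6 = (B**2 + 2*l) + 6 = 6 + B**2 + 2*l)
K((F*(-sqrt(-1 - 3)))*5, 60) + 2991 = (6 + 60**2 + 2*((1*(-sqrt(-1 - 3)))*5)) + 2991 = (6 + 3600 + 2*((1*(-sqrt(-4)))*5)) + 2991 = (6 + 3600 + 2*((1*(-2*I))*5)) + 2991 = (6 + 3600 + 2*(-2*I*5)) + 2991 = (6 + 3600 + 2*(-10*I)) + 2991 = (6 + 3600 - 20*I) + 2991 = (3606 - 20*I) + 2991 = 6597 - 20*I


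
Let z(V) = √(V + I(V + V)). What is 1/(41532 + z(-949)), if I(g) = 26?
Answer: 41532/1724907947 - I*√923/1724907947 ≈ 2.4078e-5 - 1.7613e-8*I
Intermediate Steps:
z(V) = √(26 + V) (z(V) = √(V + 26) = √(26 + V))
1/(41532 + z(-949)) = 1/(41532 + √(26 - 949)) = 1/(41532 + √(-923)) = 1/(41532 + I*√923)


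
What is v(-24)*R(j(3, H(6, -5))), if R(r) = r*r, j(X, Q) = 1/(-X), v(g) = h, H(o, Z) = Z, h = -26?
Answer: -26/9 ≈ -2.8889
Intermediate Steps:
v(g) = -26
j(X, Q) = -1/X
R(r) = r**2
v(-24)*R(j(3, H(6, -5))) = -26*(-1/3)**2 = -26*1/9 = -26/9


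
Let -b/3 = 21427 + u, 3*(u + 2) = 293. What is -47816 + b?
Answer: -112384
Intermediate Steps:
u = 287/3 (u = -2 + (⅓)*293 = -2 + 293/3 = 287/3 ≈ 95.667)
b = -64568 (b = -3*(21427 + 287/3) = -3*64568/3 = -64568)
-47816 + b = -47816 - 64568 = -112384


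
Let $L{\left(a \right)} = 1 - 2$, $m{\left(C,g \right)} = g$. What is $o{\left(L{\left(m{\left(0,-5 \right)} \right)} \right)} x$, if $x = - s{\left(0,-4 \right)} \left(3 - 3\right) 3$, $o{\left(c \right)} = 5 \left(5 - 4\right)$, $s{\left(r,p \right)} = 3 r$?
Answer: $0$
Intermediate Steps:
$L{\left(a \right)} = -1$
$o{\left(c \right)} = 5$ ($o{\left(c \right)} = 5 \cdot 1 = 5$)
$x = 0$ ($x = - 3 \cdot 0 \left(3 - 3\right) 3 = - 0 \cdot 0 \cdot 3 = \left(-1\right) 0 \cdot 3 = 0 \cdot 3 = 0$)
$o{\left(L{\left(m{\left(0,-5 \right)} \right)} \right)} x = 5 \cdot 0 = 0$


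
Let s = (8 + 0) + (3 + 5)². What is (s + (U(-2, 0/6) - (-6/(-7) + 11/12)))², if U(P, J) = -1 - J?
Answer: 33814225/7056 ≈ 4792.3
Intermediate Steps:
s = 72 (s = 8 + 8² = 8 + 64 = 72)
(s + (U(-2, 0/6) - (-6/(-7) + 11/12)))² = (72 + ((-1 - 0/6) - (-6/(-7) + 11/12)))² = (72 + ((-1 - 0/6) - (-6*(-⅐) + 11*(1/12))))² = (72 + ((-1 - 1*0) - (6/7 + 11/12)))² = (72 + ((-1 + 0) - 1*149/84))² = (72 + (-1 - 149/84))² = (72 - 233/84)² = (5815/84)² = 33814225/7056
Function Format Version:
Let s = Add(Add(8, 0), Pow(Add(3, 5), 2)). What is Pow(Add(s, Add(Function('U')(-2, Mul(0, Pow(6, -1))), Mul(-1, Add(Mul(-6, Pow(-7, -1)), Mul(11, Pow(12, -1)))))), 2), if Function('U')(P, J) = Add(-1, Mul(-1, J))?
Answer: Rational(33814225, 7056) ≈ 4792.3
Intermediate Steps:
s = 72 (s = Add(8, Pow(8, 2)) = Add(8, 64) = 72)
Pow(Add(s, Add(Function('U')(-2, Mul(0, Pow(6, -1))), Mul(-1, Add(Mul(-6, Pow(-7, -1)), Mul(11, Pow(12, -1)))))), 2) = Pow(Add(72, Add(Add(-1, Mul(-1, Mul(0, Pow(6, -1)))), Mul(-1, Add(Mul(-6, Pow(-7, -1)), Mul(11, Pow(12, -1)))))), 2) = Pow(Add(72, Add(Add(-1, Mul(-1, Mul(0, Rational(1, 6)))), Mul(-1, Add(Mul(-6, Rational(-1, 7)), Mul(11, Rational(1, 12)))))), 2) = Pow(Add(72, Add(Add(-1, Mul(-1, 0)), Mul(-1, Add(Rational(6, 7), Rational(11, 12))))), 2) = Pow(Add(72, Add(Add(-1, 0), Mul(-1, Rational(149, 84)))), 2) = Pow(Add(72, Add(-1, Rational(-149, 84))), 2) = Pow(Add(72, Rational(-233, 84)), 2) = Pow(Rational(5815, 84), 2) = Rational(33814225, 7056)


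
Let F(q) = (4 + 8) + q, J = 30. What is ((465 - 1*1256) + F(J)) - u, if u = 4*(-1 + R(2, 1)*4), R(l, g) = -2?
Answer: -713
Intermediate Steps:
F(q) = 12 + q
u = -36 (u = 4*(-1 - 2*4) = 4*(-1 - 8) = 4*(-9) = -36)
((465 - 1*1256) + F(J)) - u = ((465 - 1*1256) + (12 + 30)) - 1*(-36) = ((465 - 1256) + 42) + 36 = (-791 + 42) + 36 = -749 + 36 = -713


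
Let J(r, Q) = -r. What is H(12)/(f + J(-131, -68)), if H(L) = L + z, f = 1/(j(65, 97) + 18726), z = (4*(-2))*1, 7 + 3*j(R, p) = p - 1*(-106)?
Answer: 225496/7384997 ≈ 0.030534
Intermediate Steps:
j(R, p) = 33 + p/3 (j(R, p) = -7/3 + (p - 1*(-106))/3 = -7/3 + (p + 106)/3 = -7/3 + (106 + p)/3 = -7/3 + (106/3 + p/3) = 33 + p/3)
z = -8 (z = -8*1 = -8)
f = 3/56374 (f = 1/((33 + (1/3)*97) + 18726) = 1/((33 + 97/3) + 18726) = 1/(196/3 + 18726) = 1/(56374/3) = 3/56374 ≈ 5.3216e-5)
H(L) = -8 + L (H(L) = L - 8 = -8 + L)
H(12)/(f + J(-131, -68)) = (-8 + 12)/(3/56374 - 1*(-131)) = 4/(3/56374 + 131) = 4/(7384997/56374) = 4*(56374/7384997) = 225496/7384997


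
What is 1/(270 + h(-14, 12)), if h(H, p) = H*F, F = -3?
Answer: 1/312 ≈ 0.0032051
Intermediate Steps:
h(H, p) = -3*H (h(H, p) = H*(-3) = -3*H)
1/(270 + h(-14, 12)) = 1/(270 - 3*(-14)) = 1/(270 + 42) = 1/312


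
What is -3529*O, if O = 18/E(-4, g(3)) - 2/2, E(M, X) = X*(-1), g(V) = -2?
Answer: -28232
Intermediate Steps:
E(M, X) = -X
O = 8 (O = 18/((-1*(-2))) - 2/2 = 18/2 - 2*½ = 18*(½) - 1 = 9 - 1 = 8)
-3529*O = -3529*8 = -28232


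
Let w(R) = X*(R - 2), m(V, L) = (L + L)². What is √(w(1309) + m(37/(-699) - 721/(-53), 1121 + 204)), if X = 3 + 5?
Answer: 2*√1758239 ≈ 2652.0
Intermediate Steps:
X = 8
m(V, L) = 4*L² (m(V, L) = (2*L)² = 4*L²)
w(R) = -16 + 8*R (w(R) = 8*(R - 2) = 8*(-2 + R) = -16 + 8*R)
√(w(1309) + m(37/(-699) - 721/(-53), 1121 + 204)) = √((-16 + 8*1309) + 4*(1121 + 204)²) = √((-16 + 10472) + 4*1325²) = √(10456 + 4*1755625) = √(10456 + 7022500) = √7032956 = 2*√1758239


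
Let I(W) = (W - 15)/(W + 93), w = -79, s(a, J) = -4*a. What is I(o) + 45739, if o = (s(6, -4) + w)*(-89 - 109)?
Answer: 312358424/6829 ≈ 45740.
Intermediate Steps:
o = 20394 (o = (-4*6 - 79)*(-89 - 109) = (-24 - 79)*(-198) = -103*(-198) = 20394)
I(W) = (-15 + W)/(93 + W)
I(o) + 45739 = (-15 + 20394)/(93 + 20394) + 45739 = 20379/20487 + 45739 = (1/20487)*20379 + 45739 = 6793/6829 + 45739 = 312358424/6829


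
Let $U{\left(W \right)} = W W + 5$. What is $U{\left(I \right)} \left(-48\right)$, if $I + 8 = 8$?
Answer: $-240$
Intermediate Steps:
$I = 0$ ($I = -8 + 8 = 0$)
$U{\left(W \right)} = 5 + W^{2}$ ($U{\left(W \right)} = W^{2} + 5 = 5 + W^{2}$)
$U{\left(I \right)} \left(-48\right) = \left(5 + 0^{2}\right) \left(-48\right) = \left(5 + 0\right) \left(-48\right) = 5 \left(-48\right) = -240$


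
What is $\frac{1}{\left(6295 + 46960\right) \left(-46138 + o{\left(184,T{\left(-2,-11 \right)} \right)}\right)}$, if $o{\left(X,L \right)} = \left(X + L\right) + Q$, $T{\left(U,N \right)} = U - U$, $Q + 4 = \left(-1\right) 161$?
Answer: $- \frac{1}{2456067345} \approx -4.0715 \cdot 10^{-10}$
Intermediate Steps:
$Q = -165$ ($Q = -4 - 161 = -165$)
$T{\left(U,N \right)} = 0$
$o{\left(X,L \right)} = -165 + L + X$ ($o{\left(X,L \right)} = \left(X + L\right) - 165 = \left(L + X\right) - 165 = -165 + L + X$)
$\frac{1}{\left(6295 + 46960\right) \left(-46138 + o{\left(184,T{\left(-2,-11 \right)} \right)}\right)} = \frac{1}{\left(6295 + 46960\right) \left(-46138 + \left(-165 + 0 + 184\right)\right)} = \frac{1}{53255 \left(-46138 + 19\right)} = \frac{1}{53255 \left(-46119\right)} = \frac{1}{-2456067345} = - \frac{1}{2456067345}$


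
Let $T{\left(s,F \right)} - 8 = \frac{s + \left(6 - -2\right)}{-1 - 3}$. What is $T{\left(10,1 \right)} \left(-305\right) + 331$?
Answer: $- \frac{1473}{2} \approx -736.5$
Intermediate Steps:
$T{\left(s,F \right)} = 6 - \frac{s}{4}$ ($T{\left(s,F \right)} = 8 + \frac{s + \left(6 - -2\right)}{-1 - 3} = 8 + \frac{s + \left(6 + 2\right)}{-4} = 8 + \left(s + 8\right) \left(- \frac{1}{4}\right) = 8 + \left(8 + s\right) \left(- \frac{1}{4}\right) = 8 - \left(2 + \frac{s}{4}\right) = 6 - \frac{s}{4}$)
$T{\left(10,1 \right)} \left(-305\right) + 331 = \left(6 - \frac{5}{2}\right) \left(-305\right) + 331 = \frac{7}{2} \left(-305\right) + 331 = - \frac{2135}{2} + 331 = - \frac{1473}{2}$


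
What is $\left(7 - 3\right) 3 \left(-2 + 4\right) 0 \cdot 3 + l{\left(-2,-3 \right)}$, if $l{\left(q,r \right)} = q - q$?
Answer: $0$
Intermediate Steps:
$l{\left(q,r \right)} = 0$
$\left(7 - 3\right) 3 \left(-2 + 4\right) 0 \cdot 3 + l{\left(-2,-3 \right)} = \left(7 - 3\right) 3 \left(-2 + 4\right) 0 \cdot 3 + 0 = 4 \cdot 3 \cdot 2 \cdot 0 \cdot 3 + 0 = 12 \cdot 0 \cdot 3 + 0 = 12 \cdot 0 + 0 = 0 + 0 = 0$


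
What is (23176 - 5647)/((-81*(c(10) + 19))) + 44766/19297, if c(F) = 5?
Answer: -83744003/12504456 ≈ -6.6971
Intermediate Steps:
(23176 - 5647)/((-81*(c(10) + 19))) + 44766/19297 = (23176 - 5647)/((-81*(5 + 19))) + 44766/19297 = 17529/((-81*24)) + 44766*(1/19297) = 17529/(-1944) + 44766/19297 = 17529*(-1/1944) + 44766/19297 = -5843/648 + 44766/19297 = -83744003/12504456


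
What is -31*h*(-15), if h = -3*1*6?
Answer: -8370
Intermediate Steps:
h = -18 (h = -3*6 = -18)
-31*h*(-15) = -31*(-18)*(-15) = 558*(-15) = -8370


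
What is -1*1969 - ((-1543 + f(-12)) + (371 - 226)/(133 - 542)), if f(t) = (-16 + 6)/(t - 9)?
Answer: -3659959/8589 ≈ -426.12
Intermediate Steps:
f(t) = -10/(-9 + t)
-1*1969 - ((-1543 + f(-12)) + (371 - 226)/(133 - 542)) = -1*1969 - ((-1543 - 10/(-9 - 12)) + (371 - 226)/(133 - 542)) = -1969 - ((-1543 - 10/(-21)) + 145/(-409)) = -1969 - ((-1543 - 10*(-1/21)) + 145*(-1/409)) = -1969 - ((-1543 + 10/21) - 145/409) = -1969 - (-32393/21 - 145/409) = -1969 - 1*(-13251782/8589) = -1969 + 13251782/8589 = -3659959/8589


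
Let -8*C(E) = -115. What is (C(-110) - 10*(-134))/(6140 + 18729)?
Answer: 10835/198952 ≈ 0.054460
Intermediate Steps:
C(E) = 115/8 (C(E) = -1/8*(-115) = 115/8)
(C(-110) - 10*(-134))/(6140 + 18729) = (115/8 - 10*(-134))/(6140 + 18729) = (115/8 + 1340)/24869 = (10835/8)*(1/24869) = 10835/198952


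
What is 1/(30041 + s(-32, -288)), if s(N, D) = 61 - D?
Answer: 1/30390 ≈ 3.2906e-5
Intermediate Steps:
1/(30041 + s(-32, -288)) = 1/(30041 + (61 - 1*(-288))) = 1/(30041 + (61 + 288)) = 1/(30041 + 349) = 1/30390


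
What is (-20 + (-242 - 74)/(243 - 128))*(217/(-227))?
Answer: 567672/26105 ≈ 21.746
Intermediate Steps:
(-20 + (-242 - 74)/(243 - 128))*(217/(-227)) = (-20 - 316/115)*(217*(-1/227)) = (-20 - 316*1/115)*(-217/227) = (-20 - 316/115)*(-217/227) = -2616/115*(-217/227) = 567672/26105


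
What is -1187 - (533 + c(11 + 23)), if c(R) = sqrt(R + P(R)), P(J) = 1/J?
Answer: -1720 - sqrt(39338)/34 ≈ -1725.8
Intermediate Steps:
c(R) = sqrt(R + 1/R)
-1187 - (533 + c(11 + 23)) = -1187 - (533 + sqrt((11 + 23) + 1/(11 + 23))) = -1187 - (533 + sqrt(34 + 1/34)) = -1187 - (533 + sqrt(1157/34)) = -1187 - (533 + sqrt(39338)/34) = -1187 + (-533 - sqrt(39338)/34) = -1720 - sqrt(39338)/34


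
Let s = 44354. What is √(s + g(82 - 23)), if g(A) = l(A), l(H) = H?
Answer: √44413 ≈ 210.74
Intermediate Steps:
g(A) = A
√(s + g(82 - 23)) = √(44354 + (82 - 23)) = √(44354 + 59) = √44413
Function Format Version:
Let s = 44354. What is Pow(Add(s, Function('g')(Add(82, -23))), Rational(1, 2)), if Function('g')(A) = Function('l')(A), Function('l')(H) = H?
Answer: Pow(44413, Rational(1, 2)) ≈ 210.74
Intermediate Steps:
Function('g')(A) = A
Pow(Add(s, Function('g')(Add(82, -23))), Rational(1, 2)) = Pow(Add(44354, Add(82, -23)), Rational(1, 2)) = Pow(Add(44354, 59), Rational(1, 2)) = Pow(44413, Rational(1, 2))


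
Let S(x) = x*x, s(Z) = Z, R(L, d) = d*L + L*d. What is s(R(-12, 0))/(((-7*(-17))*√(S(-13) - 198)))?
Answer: 0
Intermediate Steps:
R(L, d) = 2*L*d (R(L, d) = L*d + L*d = 2*L*d)
S(x) = x²
s(R(-12, 0))/(((-7*(-17))*√(S(-13) - 198))) = (2*(-12)*0)/(((-7*(-17))*√((-13)² - 198))) = 0/((119*√(169 - 198))) = 0/((119*√(-29))) = 0/((119*(I*√29))) = 0/((119*I*√29)) = 0*(-I*√29/3451) = 0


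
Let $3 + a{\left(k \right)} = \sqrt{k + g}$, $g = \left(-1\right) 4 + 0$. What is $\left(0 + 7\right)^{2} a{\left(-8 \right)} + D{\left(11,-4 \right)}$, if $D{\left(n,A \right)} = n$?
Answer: $-136 + 98 i \sqrt{3} \approx -136.0 + 169.74 i$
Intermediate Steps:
$g = -4$ ($g = -4 + 0 = -4$)
$a{\left(k \right)} = -3 + \sqrt{-4 + k}$ ($a{\left(k \right)} = -3 + \sqrt{k - 4} = -3 + \sqrt{-4 + k}$)
$\left(0 + 7\right)^{2} a{\left(-8 \right)} + D{\left(11,-4 \right)} = \left(0 + 7\right)^{2} \left(-3 + \sqrt{-4 - 8}\right) + 11 = 7^{2} \left(-3 + \sqrt{-12}\right) + 11 = 49 \left(-3 + 2 i \sqrt{3}\right) + 11 = \left(-147 + 98 i \sqrt{3}\right) + 11 = -136 + 98 i \sqrt{3}$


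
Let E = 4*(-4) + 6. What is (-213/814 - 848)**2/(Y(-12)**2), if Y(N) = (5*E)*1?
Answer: 19070781409/66259600 ≈ 287.82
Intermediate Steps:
E = -10 (E = -16 + 6 = -10)
Y(N) = -50 (Y(N) = (5*(-10))*1 = -50*1 = -50)
(-213/814 - 848)**2/(Y(-12)**2) = (-213/814 - 848)**2/((-50)**2) = (-213*1/814 - 848)**2/2500 = (-213/814 - 848)**2*(1/2500) = (-690485/814)**2*(1/2500) = (476769535225/662596)*(1/2500) = 19070781409/66259600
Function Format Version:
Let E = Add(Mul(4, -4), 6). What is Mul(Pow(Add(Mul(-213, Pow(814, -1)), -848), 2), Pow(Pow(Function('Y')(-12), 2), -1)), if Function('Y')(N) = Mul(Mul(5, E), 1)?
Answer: Rational(19070781409, 66259600) ≈ 287.82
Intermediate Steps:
E = -10 (E = Add(-16, 6) = -10)
Function('Y')(N) = -50 (Function('Y')(N) = Mul(Mul(5, -10), 1) = Mul(-50, 1) = -50)
Mul(Pow(Add(Mul(-213, Pow(814, -1)), -848), 2), Pow(Pow(Function('Y')(-12), 2), -1)) = Mul(Pow(Add(Mul(-213, Pow(814, -1)), -848), 2), Pow(Pow(-50, 2), -1)) = Mul(Pow(Add(Mul(-213, Rational(1, 814)), -848), 2), Pow(2500, -1)) = Mul(Pow(Add(Rational(-213, 814), -848), 2), Rational(1, 2500)) = Mul(Pow(Rational(-690485, 814), 2), Rational(1, 2500)) = Mul(Rational(476769535225, 662596), Rational(1, 2500)) = Rational(19070781409, 66259600)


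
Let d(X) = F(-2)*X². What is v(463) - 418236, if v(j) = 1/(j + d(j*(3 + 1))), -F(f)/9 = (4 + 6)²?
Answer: -1291058202766333/3086913137 ≈ -4.1824e+5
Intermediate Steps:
F(f) = -900 (F(f) = -9*(4 + 6)² = -9*10² = -9*100 = -900)
d(X) = -900*X²
v(j) = 1/(j - 14400*j²) (v(j) = 1/(j - 900*j²*(3 + 1)²) = 1/(j - 900*16*j²) = 1/(j - 14400*j²))
v(463) - 418236 = 1/(463*(1 - 14400*463)) - 418236 = 1/(463*(1 - 6667200)) - 418236 = (1/463)/(-6667199) - 418236 = (1/463)*(-1/6667199) - 418236 = -1/3086913137 - 418236 = -1291058202766333/3086913137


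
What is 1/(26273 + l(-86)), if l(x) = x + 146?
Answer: 1/26333 ≈ 3.7975e-5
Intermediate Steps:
l(x) = 146 + x
1/(26273 + l(-86)) = 1/(26273 + (146 - 86)) = 1/(26273 + 60) = 1/26333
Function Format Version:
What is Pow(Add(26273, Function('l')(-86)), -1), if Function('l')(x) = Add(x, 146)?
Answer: Rational(1, 26333) ≈ 3.7975e-5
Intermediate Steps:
Function('l')(x) = Add(146, x)
Pow(Add(26273, Function('l')(-86)), -1) = Pow(Add(26273, Add(146, -86)), -1) = Pow(Add(26273, 60), -1) = Pow(26333, -1) = Rational(1, 26333)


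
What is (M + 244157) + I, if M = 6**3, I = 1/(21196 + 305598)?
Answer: 79859630163/326794 ≈ 2.4437e+5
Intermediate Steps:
I = 1/326794 ≈ 3.0600e-6
M = 216
(M + 244157) + I = (216 + 244157) + 1/326794 = 244373 + 1/326794 = 79859630163/326794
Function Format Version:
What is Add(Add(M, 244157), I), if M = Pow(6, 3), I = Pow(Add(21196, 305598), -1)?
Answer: Rational(79859630163, 326794) ≈ 2.4437e+5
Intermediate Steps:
I = Rational(1, 326794) (I = Pow(326794, -1) = Rational(1, 326794) ≈ 3.0600e-6)
M = 216
Add(Add(M, 244157), I) = Add(Add(216, 244157), Rational(1, 326794)) = Add(244373, Rational(1, 326794)) = Rational(79859630163, 326794)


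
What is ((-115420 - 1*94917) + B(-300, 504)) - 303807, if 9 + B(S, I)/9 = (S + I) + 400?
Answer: -508789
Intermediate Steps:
B(S, I) = 3519 + 9*I + 9*S (B(S, I) = -81 + 9*((S + I) + 400) = -81 + 9*((I + S) + 400) = -81 + 9*(400 + I + S) = -81 + (3600 + 9*I + 9*S) = 3519 + 9*I + 9*S)
((-115420 - 1*94917) + B(-300, 504)) - 303807 = ((-115420 - 1*94917) + (3519 + 9*504 + 9*(-300))) - 303807 = ((-115420 - 94917) + (3519 + 4536 - 2700)) - 303807 = (-210337 + 5355) - 303807 = -204982 - 303807 = -508789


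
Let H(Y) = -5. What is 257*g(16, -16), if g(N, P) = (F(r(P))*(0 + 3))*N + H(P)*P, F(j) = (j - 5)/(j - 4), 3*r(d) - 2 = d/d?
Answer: 37008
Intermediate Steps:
r(d) = 1 (r(d) = 2/3 + (d/d)/3 = 2/3 + (1/3)*1 = 2/3 + 1/3 = 1)
F(j) = (-5 + j)/(-4 + j)
g(N, P) = -5*P + 4*N (g(N, P) = (((-5 + 1)/(-4 + 1))*(0 + 3))*N - 5*P = ((-4/(-3))*3)*N - 5*P = (-1/3*(-4)*3)*N - 5*P = ((4/3)*3)*N - 5*P = 4*N - 5*P = -5*P + 4*N)
257*g(16, -16) = 257*(-5*(-16) + 4*16) = 257*(80 + 64) = 257*144 = 37008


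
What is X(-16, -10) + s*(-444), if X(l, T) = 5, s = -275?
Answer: 122105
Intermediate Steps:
X(-16, -10) + s*(-444) = 5 - 275*(-444) = 5 + 122100 = 122105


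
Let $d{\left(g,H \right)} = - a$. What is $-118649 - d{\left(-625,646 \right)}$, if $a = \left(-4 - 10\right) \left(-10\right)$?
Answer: $-118509$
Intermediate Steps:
$a = 140$ ($a = \left(-14\right) \left(-10\right) = 140$)
$d{\left(g,H \right)} = -140$ ($d{\left(g,H \right)} = \left(-1\right) 140 = -140$)
$-118649 - d{\left(-625,646 \right)} = -118649 - -140 = -118649 + 140 = -118509$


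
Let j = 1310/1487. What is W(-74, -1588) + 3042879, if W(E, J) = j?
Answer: 4524762383/1487 ≈ 3.0429e+6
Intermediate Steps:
j = 1310/1487 (j = 1310*(1/1487) = 1310/1487 ≈ 0.88097)
W(E, J) = 1310/1487
W(-74, -1588) + 3042879 = 1310/1487 + 3042879 = 4524762383/1487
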